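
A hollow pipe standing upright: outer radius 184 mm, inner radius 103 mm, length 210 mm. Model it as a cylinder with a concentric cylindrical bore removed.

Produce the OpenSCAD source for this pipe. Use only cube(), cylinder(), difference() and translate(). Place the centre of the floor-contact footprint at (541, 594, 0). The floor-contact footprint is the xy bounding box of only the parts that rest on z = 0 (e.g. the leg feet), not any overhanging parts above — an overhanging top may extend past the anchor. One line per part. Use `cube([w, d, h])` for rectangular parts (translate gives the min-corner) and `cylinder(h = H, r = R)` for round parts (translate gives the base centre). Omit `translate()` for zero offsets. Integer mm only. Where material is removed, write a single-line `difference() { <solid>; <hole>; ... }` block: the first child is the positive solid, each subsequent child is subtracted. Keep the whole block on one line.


difference() { translate([541, 594, 0]) cylinder(h = 210, r = 184); translate([541, 594, 0]) cylinder(h = 210, r = 103); }


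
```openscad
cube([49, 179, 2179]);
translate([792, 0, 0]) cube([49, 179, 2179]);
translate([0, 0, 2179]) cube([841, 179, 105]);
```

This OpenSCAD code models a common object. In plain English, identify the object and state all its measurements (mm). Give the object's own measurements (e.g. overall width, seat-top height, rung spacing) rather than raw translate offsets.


A door frame. The clear opening is 743 mm wide and 2179 mm high. Two 49 mm wide jambs, 179 mm deep, stand either side of the opening from the floor to the top of the opening. A 105 mm thick head sits across the top of both jambs, spanning the full outside width of the frame.


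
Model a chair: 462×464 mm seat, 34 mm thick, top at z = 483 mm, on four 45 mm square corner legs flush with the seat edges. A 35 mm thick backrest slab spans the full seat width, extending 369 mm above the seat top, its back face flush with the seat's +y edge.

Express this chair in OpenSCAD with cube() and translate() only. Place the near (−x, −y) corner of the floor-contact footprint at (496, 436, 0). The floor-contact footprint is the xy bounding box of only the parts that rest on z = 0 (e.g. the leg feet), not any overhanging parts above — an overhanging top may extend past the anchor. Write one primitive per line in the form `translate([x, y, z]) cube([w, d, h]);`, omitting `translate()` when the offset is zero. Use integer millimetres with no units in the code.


translate([496, 436, 449]) cube([462, 464, 34]);
translate([496, 436, 0]) cube([45, 45, 449]);
translate([913, 436, 0]) cube([45, 45, 449]);
translate([496, 855, 0]) cube([45, 45, 449]);
translate([913, 855, 0]) cube([45, 45, 449]);
translate([496, 865, 483]) cube([462, 35, 369]);


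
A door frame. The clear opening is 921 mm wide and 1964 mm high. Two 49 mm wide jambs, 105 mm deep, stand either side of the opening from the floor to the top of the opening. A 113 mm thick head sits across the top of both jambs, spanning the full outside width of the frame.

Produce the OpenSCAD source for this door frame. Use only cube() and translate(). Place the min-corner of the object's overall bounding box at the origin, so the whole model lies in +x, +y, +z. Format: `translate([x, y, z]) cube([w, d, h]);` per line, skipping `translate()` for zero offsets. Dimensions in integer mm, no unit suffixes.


cube([49, 105, 1964]);
translate([970, 0, 0]) cube([49, 105, 1964]);
translate([0, 0, 1964]) cube([1019, 105, 113]);


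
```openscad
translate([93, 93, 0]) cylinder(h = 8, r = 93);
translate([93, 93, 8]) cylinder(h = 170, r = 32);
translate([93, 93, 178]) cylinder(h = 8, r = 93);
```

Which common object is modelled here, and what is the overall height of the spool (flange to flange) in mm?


A spool. The overall height is 186 mm.

Three coaxial cylinders, large–small–large — a spool. Two 8 mm flanges and a 170 mm core give 8 + 170 + 8 = 186 mm.


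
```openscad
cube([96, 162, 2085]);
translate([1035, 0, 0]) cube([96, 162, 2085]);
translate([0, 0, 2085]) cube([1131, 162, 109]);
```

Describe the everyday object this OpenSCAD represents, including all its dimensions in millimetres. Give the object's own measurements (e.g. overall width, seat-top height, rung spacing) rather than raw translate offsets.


A door frame. The clear opening is 939 mm wide and 2085 mm high. Two 96 mm wide jambs, 162 mm deep, stand either side of the opening from the floor to the top of the opening. A 109 mm thick head sits across the top of both jambs, spanning the full outside width of the frame.


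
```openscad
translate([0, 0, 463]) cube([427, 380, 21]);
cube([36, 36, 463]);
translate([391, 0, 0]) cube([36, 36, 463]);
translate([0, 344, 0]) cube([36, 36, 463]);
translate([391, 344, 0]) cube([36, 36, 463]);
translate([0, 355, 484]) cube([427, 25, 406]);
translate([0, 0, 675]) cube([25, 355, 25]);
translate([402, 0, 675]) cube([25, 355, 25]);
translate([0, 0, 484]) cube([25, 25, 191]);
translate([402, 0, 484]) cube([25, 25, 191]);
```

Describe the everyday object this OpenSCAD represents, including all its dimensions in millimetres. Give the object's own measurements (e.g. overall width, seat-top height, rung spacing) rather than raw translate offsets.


A chair. The seat is a 427×380×21 mm slab with its top at z = 484 mm, on four 36×36 mm corner legs (flush with the seat edges, standing on z = 0). A flat backrest 25 mm thick, 406 mm tall, spans the full seat width and rises from the seat top along its +y edge, rear face flush with the rear of the seat. Two armrests of 25×25 mm section run along each side from the seat's front edge to the front of the backrest, top faces 216 mm above the seat top and outer faces flush with the seat's x-edges; a 25×25 mm post under the front of each armrest stands on the seat at the front corner.


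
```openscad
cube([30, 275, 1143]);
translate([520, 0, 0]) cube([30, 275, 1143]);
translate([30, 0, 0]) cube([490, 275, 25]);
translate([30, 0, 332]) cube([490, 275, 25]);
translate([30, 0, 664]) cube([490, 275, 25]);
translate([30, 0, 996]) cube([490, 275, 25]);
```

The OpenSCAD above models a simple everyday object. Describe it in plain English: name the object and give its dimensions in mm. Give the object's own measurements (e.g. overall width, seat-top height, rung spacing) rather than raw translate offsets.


An open bookshelf. Two side panels, each 30 mm thick, 275 mm deep and 1143 mm tall, stand 550 mm apart (outside-to-outside). Between them sit 4 shelves, each 25 mm thick and 275 mm deep, spanning the full gap between the sides. The bottom shelf rests on the floor (its underside at z = 0) and the clear gap between one shelf's top and the next shelf's underside is 307 mm.


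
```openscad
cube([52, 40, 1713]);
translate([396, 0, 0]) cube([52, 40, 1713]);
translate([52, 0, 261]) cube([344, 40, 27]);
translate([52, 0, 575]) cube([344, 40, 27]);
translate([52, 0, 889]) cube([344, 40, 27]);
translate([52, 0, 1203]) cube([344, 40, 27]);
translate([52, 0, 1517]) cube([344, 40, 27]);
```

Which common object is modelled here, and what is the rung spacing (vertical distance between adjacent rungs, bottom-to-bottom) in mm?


A ladder. The rung spacing is 314 mm.

Two tall 52×40 posts with 5 short bars between them — a ladder. Adjacent rungs sit at z = 261 and z = 575, so the spacing is 575 − 261 = 314 mm.


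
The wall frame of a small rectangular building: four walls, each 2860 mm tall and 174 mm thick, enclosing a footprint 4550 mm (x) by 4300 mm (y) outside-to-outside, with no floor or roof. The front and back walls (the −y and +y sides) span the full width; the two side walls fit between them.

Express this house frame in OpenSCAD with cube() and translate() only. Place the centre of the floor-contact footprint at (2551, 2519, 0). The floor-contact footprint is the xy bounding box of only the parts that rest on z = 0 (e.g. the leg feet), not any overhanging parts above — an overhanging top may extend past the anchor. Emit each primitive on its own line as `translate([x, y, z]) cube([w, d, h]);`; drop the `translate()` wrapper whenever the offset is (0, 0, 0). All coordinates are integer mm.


translate([276, 369, 0]) cube([4550, 174, 2860]);
translate([276, 4495, 0]) cube([4550, 174, 2860]);
translate([276, 543, 0]) cube([174, 3952, 2860]);
translate([4652, 543, 0]) cube([174, 3952, 2860]);


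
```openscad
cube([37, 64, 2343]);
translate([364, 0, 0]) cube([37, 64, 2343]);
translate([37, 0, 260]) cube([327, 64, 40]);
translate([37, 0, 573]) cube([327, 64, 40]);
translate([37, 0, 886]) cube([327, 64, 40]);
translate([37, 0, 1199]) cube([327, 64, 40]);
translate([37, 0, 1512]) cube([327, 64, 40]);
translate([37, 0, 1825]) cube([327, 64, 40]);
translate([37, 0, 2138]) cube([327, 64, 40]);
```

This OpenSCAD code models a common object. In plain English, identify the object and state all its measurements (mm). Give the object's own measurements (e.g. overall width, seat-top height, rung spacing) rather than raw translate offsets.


A straight ladder. Two 37×64 mm vertical rails, 2343 mm tall, stand 401 mm apart (outside-to-outside) with their front faces coplanar on the −y side. 7 rungs, each 64 mm deep and 40 mm tall, span between the inner faces of the rails, front faces flush with the rails. The lowest rung's underside is at z = 260 mm and rungs are spaced 313 mm apart (underside to underside).


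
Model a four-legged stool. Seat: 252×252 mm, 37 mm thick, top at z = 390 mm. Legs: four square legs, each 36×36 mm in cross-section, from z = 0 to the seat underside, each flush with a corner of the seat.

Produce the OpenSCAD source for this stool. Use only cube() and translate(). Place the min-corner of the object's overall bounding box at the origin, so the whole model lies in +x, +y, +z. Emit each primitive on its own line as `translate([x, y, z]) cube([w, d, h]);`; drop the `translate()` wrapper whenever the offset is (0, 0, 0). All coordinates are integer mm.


translate([0, 0, 353]) cube([252, 252, 37]);
cube([36, 36, 353]);
translate([216, 0, 0]) cube([36, 36, 353]);
translate([0, 216, 0]) cube([36, 36, 353]);
translate([216, 216, 0]) cube([36, 36, 353]);


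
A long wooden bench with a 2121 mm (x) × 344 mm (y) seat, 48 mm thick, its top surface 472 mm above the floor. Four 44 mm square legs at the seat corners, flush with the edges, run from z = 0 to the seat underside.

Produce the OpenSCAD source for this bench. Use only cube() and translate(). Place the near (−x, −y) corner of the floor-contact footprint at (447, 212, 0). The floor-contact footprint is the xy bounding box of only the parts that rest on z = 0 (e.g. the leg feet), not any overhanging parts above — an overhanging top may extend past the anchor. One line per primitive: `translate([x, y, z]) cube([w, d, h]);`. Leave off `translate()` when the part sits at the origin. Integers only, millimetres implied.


translate([447, 212, 424]) cube([2121, 344, 48]);
translate([447, 212, 0]) cube([44, 44, 424]);
translate([447, 512, 0]) cube([44, 44, 424]);
translate([2524, 212, 0]) cube([44, 44, 424]);
translate([2524, 512, 0]) cube([44, 44, 424]);


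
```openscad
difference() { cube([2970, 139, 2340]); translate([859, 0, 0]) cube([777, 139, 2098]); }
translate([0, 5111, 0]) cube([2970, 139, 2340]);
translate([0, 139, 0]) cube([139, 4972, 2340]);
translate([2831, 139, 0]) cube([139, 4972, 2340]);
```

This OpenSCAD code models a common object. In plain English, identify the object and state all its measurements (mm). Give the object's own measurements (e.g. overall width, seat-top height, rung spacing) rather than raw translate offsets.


A single room: four walls, each 2340 mm tall and 139 mm thick, enclosing an outside footprint 2970×5250 mm (x × y), no floor or roof. The front and back walls (−y and +y sides) run the full x-width; the side walls fit between their inner faces. A door opening 777 mm wide and 2098 mm tall is cut through the front wall from the floor up, its −x edge 859 mm from the wall's −x end.


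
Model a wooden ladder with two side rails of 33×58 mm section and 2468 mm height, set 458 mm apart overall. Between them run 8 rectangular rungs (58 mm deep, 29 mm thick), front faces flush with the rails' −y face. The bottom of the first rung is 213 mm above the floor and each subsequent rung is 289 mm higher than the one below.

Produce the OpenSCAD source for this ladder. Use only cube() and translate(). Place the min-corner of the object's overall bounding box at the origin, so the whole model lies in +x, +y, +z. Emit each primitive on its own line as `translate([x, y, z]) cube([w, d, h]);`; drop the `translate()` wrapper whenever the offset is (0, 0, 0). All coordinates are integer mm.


cube([33, 58, 2468]);
translate([425, 0, 0]) cube([33, 58, 2468]);
translate([33, 0, 213]) cube([392, 58, 29]);
translate([33, 0, 502]) cube([392, 58, 29]);
translate([33, 0, 791]) cube([392, 58, 29]);
translate([33, 0, 1080]) cube([392, 58, 29]);
translate([33, 0, 1369]) cube([392, 58, 29]);
translate([33, 0, 1658]) cube([392, 58, 29]);
translate([33, 0, 1947]) cube([392, 58, 29]);
translate([33, 0, 2236]) cube([392, 58, 29]);


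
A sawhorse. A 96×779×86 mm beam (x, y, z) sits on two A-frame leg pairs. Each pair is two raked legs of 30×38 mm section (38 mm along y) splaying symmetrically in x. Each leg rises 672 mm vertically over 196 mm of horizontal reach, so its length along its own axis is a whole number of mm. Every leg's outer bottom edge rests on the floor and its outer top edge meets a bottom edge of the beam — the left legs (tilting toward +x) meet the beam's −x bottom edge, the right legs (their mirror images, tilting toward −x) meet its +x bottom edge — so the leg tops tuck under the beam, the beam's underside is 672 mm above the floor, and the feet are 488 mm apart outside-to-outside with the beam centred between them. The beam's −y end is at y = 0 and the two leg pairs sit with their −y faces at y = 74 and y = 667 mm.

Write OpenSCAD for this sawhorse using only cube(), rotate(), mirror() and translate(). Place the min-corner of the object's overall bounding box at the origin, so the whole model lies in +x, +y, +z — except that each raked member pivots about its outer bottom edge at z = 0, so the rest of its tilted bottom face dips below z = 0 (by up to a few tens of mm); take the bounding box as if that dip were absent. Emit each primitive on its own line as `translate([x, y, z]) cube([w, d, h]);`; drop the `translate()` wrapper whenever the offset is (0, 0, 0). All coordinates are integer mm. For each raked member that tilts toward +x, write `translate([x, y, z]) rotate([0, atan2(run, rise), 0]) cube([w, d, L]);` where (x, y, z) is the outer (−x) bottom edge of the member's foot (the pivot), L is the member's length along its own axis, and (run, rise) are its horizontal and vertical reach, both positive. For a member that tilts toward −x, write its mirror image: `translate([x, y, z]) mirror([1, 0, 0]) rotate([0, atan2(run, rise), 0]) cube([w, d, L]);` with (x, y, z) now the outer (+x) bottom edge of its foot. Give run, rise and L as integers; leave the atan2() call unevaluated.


// leg length = √(196² + 672²) = 700
// right-leg outer foot x = 2·196 + 96 = 488
// beam min-corner = (196, 0, 672)
translate([196, 0, 672]) cube([96, 779, 86]);
translate([0, 74, 0]) rotate([0, atan2(196, 672), 0]) cube([30, 38, 700]);
translate([488, 74, 0]) mirror([1, 0, 0]) rotate([0, atan2(196, 672), 0]) cube([30, 38, 700]);
translate([0, 667, 0]) rotate([0, atan2(196, 672), 0]) cube([30, 38, 700]);
translate([488, 667, 0]) mirror([1, 0, 0]) rotate([0, atan2(196, 672), 0]) cube([30, 38, 700]);


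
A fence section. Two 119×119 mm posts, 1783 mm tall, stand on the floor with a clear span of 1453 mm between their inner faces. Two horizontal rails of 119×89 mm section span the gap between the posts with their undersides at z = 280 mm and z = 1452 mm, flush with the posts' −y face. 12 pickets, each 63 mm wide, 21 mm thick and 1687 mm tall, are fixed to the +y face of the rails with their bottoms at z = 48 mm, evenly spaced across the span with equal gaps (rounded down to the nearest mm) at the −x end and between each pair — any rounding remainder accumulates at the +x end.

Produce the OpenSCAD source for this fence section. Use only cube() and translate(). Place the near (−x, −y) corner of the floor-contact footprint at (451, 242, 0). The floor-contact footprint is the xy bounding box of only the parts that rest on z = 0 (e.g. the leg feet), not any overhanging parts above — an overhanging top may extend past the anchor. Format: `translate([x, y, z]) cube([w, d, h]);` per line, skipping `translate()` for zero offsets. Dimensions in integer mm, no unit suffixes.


translate([451, 242, 0]) cube([119, 119, 1783]);
translate([2023, 242, 0]) cube([119, 119, 1783]);
translate([570, 242, 280]) cube([1453, 119, 89]);
translate([570, 242, 1452]) cube([1453, 119, 89]);
translate([623, 361, 48]) cube([63, 21, 1687]);
translate([739, 361, 48]) cube([63, 21, 1687]);
translate([855, 361, 48]) cube([63, 21, 1687]);
translate([971, 361, 48]) cube([63, 21, 1687]);
translate([1087, 361, 48]) cube([63, 21, 1687]);
translate([1203, 361, 48]) cube([63, 21, 1687]);
translate([1319, 361, 48]) cube([63, 21, 1687]);
translate([1435, 361, 48]) cube([63, 21, 1687]);
translate([1551, 361, 48]) cube([63, 21, 1687]);
translate([1667, 361, 48]) cube([63, 21, 1687]);
translate([1783, 361, 48]) cube([63, 21, 1687]);
translate([1899, 361, 48]) cube([63, 21, 1687]);


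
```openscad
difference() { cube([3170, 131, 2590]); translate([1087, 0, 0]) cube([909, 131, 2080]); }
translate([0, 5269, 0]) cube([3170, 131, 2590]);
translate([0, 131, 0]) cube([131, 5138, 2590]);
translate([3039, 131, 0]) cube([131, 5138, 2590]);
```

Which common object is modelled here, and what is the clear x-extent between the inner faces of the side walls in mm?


A single room. The interior width is 2908 mm.

Four walls enclosing a rectangle with a door in the front wall — a room. Outside width 3170 minus two 131 mm walls gives 2908 mm.


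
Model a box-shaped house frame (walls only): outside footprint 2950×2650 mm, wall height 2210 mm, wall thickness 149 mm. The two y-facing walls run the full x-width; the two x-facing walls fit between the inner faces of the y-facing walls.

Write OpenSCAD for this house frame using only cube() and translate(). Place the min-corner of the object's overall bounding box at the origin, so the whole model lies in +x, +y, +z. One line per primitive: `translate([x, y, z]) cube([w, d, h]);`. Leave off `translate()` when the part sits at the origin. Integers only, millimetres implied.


cube([2950, 149, 2210]);
translate([0, 2501, 0]) cube([2950, 149, 2210]);
translate([0, 149, 0]) cube([149, 2352, 2210]);
translate([2801, 149, 0]) cube([149, 2352, 2210]);


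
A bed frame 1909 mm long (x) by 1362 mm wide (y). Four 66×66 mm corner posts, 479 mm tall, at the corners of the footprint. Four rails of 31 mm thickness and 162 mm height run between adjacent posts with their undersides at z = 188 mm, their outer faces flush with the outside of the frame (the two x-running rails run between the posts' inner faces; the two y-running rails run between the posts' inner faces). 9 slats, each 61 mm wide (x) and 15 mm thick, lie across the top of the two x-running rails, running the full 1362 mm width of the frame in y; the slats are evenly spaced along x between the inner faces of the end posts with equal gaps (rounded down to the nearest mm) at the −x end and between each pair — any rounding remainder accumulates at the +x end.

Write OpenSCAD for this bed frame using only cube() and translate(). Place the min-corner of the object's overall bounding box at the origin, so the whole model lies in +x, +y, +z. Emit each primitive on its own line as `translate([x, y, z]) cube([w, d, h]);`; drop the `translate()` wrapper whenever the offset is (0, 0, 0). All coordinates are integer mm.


// slat z = rail_z + rail_h = 188 + 162 = 350
// slat gap = ⌊(1777 − 9·61) / 10⌋ = 122
cube([66, 66, 479]);
translate([0, 1296, 0]) cube([66, 66, 479]);
translate([1843, 0, 0]) cube([66, 66, 479]);
translate([1843, 1296, 0]) cube([66, 66, 479]);
translate([66, 0, 188]) cube([1777, 31, 162]);
translate([66, 1331, 188]) cube([1777, 31, 162]);
translate([0, 66, 188]) cube([31, 1230, 162]);
translate([1878, 66, 188]) cube([31, 1230, 162]);
translate([188, 0, 350]) cube([61, 1362, 15]);
translate([371, 0, 350]) cube([61, 1362, 15]);
translate([554, 0, 350]) cube([61, 1362, 15]);
translate([737, 0, 350]) cube([61, 1362, 15]);
translate([920, 0, 350]) cube([61, 1362, 15]);
translate([1103, 0, 350]) cube([61, 1362, 15]);
translate([1286, 0, 350]) cube([61, 1362, 15]);
translate([1469, 0, 350]) cube([61, 1362, 15]);
translate([1652, 0, 350]) cube([61, 1362, 15]);


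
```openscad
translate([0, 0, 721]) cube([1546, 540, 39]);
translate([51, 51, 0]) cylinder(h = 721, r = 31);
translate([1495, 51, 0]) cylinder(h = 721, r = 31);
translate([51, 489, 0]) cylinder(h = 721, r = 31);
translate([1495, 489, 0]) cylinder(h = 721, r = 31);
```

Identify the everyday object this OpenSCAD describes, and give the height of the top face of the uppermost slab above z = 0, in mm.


A table. The table height is 760 mm.

A 1546×540×39 slab sits at z = 721 on four Ø62 mm round legs — a table. The top surface is at 721 + 39 = 760 mm.


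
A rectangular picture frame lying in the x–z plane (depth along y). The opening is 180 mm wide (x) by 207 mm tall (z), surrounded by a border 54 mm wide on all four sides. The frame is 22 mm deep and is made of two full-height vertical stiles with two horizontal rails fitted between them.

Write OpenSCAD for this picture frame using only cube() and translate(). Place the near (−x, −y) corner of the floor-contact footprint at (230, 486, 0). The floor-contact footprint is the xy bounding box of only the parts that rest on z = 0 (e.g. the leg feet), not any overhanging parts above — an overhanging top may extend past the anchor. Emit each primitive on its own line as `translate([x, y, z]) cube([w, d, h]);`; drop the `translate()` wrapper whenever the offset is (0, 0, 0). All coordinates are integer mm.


translate([230, 486, 0]) cube([54, 22, 315]);
translate([464, 486, 0]) cube([54, 22, 315]);
translate([284, 486, 0]) cube([180, 22, 54]);
translate([284, 486, 261]) cube([180, 22, 54]);


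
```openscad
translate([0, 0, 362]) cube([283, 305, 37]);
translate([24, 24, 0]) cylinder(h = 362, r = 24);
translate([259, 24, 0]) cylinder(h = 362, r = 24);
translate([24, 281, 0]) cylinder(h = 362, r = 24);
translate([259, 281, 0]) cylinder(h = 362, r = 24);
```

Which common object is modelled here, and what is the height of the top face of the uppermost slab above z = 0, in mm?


A stool. The seat height is 399 mm.

A 283×305×37 slab at z = 362 on four corner cylinders — a stool. The seat top is 362 + 37 = 399 mm.


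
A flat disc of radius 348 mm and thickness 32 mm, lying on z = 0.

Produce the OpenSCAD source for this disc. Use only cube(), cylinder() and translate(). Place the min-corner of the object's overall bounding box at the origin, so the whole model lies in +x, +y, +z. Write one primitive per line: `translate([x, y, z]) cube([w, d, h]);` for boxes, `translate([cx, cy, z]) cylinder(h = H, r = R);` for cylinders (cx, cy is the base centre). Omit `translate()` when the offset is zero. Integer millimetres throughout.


translate([348, 348, 0]) cylinder(h = 32, r = 348);


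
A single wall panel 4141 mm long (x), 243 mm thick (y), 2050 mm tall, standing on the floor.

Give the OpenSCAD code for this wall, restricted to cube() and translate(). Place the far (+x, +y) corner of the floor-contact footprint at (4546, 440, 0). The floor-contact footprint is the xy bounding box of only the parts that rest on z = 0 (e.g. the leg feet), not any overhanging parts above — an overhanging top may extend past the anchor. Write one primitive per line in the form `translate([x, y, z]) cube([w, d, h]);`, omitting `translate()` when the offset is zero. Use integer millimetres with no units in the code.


translate([405, 197, 0]) cube([4141, 243, 2050]);


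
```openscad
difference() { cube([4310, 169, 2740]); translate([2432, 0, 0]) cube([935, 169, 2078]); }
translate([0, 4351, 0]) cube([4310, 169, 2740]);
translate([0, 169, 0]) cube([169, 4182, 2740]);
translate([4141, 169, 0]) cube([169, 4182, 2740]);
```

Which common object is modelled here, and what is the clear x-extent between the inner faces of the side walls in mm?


A single room. The interior width is 3972 mm.

Four walls enclosing a rectangle with a door in the front wall — a room. Outside width 4310 minus two 169 mm walls gives 3972 mm.


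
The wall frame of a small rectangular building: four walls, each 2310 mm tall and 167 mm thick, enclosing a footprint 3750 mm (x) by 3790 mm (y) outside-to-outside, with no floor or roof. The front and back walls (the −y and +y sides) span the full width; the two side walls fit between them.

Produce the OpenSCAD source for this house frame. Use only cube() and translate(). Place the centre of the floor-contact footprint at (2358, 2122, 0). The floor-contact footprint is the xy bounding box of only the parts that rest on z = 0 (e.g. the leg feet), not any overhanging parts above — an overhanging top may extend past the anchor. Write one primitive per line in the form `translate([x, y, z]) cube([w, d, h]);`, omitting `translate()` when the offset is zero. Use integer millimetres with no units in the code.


translate([483, 227, 0]) cube([3750, 167, 2310]);
translate([483, 3850, 0]) cube([3750, 167, 2310]);
translate([483, 394, 0]) cube([167, 3456, 2310]);
translate([4066, 394, 0]) cube([167, 3456, 2310]);


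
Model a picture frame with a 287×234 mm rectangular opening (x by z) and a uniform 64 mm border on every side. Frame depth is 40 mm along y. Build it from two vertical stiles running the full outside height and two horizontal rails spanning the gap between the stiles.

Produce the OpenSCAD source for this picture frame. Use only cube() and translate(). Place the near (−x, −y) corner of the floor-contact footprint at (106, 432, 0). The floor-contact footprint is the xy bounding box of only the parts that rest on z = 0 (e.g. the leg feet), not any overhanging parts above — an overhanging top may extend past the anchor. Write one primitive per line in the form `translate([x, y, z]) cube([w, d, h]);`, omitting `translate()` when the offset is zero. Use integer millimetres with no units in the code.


translate([106, 432, 0]) cube([64, 40, 362]);
translate([457, 432, 0]) cube([64, 40, 362]);
translate([170, 432, 0]) cube([287, 40, 64]);
translate([170, 432, 298]) cube([287, 40, 64]);


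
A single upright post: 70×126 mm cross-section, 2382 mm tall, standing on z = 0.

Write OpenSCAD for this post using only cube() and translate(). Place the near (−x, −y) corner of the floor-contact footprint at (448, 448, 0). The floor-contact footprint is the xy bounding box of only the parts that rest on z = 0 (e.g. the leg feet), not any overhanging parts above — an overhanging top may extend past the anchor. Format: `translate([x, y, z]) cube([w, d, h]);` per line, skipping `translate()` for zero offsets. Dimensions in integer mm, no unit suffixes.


translate([448, 448, 0]) cube([70, 126, 2382]);


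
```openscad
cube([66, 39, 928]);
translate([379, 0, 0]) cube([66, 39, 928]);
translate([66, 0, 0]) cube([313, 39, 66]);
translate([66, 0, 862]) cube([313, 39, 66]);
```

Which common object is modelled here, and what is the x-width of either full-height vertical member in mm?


A picture frame. The border width is 66 mm.

Four thin pieces enclosing a rectangular opening — a picture frame. The two full-height stiles are 928 mm tall; the top rail sits at z = 862 and is 66 mm tall, so the border above the opening is 928 − 862 = 66 mm, matching the stile x-width.


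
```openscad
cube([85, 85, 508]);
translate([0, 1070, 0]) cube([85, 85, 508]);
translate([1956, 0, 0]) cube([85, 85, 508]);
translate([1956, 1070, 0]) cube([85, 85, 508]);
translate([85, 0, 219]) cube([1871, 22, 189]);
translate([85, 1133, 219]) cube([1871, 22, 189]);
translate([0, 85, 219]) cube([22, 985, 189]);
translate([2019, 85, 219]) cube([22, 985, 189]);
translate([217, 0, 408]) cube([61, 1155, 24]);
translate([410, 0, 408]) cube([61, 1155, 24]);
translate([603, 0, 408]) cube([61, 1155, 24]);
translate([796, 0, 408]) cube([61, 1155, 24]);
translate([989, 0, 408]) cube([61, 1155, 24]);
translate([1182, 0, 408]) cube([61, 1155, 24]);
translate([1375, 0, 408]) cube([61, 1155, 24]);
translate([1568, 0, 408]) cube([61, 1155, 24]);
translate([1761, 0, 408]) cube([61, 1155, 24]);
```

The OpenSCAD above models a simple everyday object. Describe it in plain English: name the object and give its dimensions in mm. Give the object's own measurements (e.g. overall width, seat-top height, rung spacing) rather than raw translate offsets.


A bed frame 2041 mm long (x) by 1155 mm wide (y). Four 85×85 mm corner posts, 508 mm tall, at the corners of the footprint. Four rails of 22 mm thickness and 189 mm height run between adjacent posts with their undersides at z = 219 mm, their outer faces flush with the outside of the frame (the two x-running rails run between the posts' inner faces; the two y-running rails run between the posts' inner faces). 9 slats, each 61 mm wide (x) and 24 mm thick, lie across the top of the two x-running rails, running the full 1155 mm width of the frame in y; along x they sit between the end posts with a 132 mm gap after the −x posts and between neighbouring slats, leaving 134 mm before the +x posts.


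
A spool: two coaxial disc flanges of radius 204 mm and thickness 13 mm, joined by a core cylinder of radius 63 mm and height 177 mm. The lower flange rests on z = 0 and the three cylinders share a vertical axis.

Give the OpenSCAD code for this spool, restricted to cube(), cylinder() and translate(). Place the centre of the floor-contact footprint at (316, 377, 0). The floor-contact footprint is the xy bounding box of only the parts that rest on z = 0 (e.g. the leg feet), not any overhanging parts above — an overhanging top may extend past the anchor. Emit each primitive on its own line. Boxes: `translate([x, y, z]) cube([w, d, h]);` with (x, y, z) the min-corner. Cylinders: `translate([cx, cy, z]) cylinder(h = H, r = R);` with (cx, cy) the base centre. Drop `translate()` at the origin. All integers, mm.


translate([316, 377, 0]) cylinder(h = 13, r = 204);
translate([316, 377, 13]) cylinder(h = 177, r = 63);
translate([316, 377, 190]) cylinder(h = 13, r = 204);


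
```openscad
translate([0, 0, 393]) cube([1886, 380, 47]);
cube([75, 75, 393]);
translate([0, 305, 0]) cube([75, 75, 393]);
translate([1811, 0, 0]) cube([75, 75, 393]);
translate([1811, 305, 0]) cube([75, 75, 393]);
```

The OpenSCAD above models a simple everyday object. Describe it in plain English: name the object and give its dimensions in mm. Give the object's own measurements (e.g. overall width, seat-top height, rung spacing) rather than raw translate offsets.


A long wooden bench with a 1886 mm (x) × 380 mm (y) seat, 47 mm thick, its top surface 440 mm above the floor. Four 75 mm square legs at the seat corners, flush with the edges, run from z = 0 to the seat underside.


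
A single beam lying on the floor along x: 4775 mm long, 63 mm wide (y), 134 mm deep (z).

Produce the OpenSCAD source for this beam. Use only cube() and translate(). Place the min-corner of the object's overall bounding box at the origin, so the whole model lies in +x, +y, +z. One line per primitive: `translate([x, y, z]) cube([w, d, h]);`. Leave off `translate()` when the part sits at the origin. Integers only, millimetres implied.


cube([4775, 63, 134]);


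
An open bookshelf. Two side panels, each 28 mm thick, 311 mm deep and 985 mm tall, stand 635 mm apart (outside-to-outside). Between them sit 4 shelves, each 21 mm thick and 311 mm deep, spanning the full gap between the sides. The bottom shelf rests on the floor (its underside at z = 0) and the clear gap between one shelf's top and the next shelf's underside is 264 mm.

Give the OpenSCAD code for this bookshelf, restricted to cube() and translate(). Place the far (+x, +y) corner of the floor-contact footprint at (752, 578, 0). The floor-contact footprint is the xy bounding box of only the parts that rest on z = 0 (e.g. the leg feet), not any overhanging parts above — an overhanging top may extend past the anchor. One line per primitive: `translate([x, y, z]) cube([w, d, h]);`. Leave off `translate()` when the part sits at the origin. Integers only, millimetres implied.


translate([117, 267, 0]) cube([28, 311, 985]);
translate([724, 267, 0]) cube([28, 311, 985]);
translate([145, 267, 0]) cube([579, 311, 21]);
translate([145, 267, 285]) cube([579, 311, 21]);
translate([145, 267, 570]) cube([579, 311, 21]);
translate([145, 267, 855]) cube([579, 311, 21]);


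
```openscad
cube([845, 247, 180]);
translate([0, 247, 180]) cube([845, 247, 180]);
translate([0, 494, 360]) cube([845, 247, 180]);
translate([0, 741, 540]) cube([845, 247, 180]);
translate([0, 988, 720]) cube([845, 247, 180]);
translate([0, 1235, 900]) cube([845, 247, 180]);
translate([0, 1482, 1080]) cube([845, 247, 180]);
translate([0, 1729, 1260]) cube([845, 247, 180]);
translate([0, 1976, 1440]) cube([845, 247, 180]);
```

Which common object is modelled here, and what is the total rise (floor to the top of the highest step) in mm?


A staircase. The total rise is 1620 mm.

9 identical blocks, each offset up and back from the previous — a staircase. Each step is 180 mm tall and there are 9 of them, so the total rise is 9 × 180 = 1620 mm.


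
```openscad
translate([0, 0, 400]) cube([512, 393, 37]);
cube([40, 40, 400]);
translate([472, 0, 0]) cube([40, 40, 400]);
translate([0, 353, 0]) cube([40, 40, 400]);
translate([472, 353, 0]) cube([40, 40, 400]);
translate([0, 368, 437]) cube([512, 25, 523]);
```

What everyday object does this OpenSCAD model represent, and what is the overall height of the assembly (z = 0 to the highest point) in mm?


A chair. The overall height is 960 mm.

A slab on four corner posts with a tall panel at the back — a chair. The seat slab sits at z = 400 with thickness 37, and the 523 mm backrest starts at the seat top, so the overall height is 400 + 37 + 523 = 960 mm.


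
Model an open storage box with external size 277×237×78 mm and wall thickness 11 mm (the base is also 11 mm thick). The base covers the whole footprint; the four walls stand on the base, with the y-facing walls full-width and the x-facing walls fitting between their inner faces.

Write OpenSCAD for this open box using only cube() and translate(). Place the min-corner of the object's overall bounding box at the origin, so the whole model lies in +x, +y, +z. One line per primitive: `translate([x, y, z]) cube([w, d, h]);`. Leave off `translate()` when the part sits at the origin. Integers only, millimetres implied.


cube([277, 237, 11]);
translate([0, 0, 11]) cube([277, 11, 67]);
translate([0, 226, 11]) cube([277, 11, 67]);
translate([0, 11, 11]) cube([11, 215, 67]);
translate([266, 11, 11]) cube([11, 215, 67]);


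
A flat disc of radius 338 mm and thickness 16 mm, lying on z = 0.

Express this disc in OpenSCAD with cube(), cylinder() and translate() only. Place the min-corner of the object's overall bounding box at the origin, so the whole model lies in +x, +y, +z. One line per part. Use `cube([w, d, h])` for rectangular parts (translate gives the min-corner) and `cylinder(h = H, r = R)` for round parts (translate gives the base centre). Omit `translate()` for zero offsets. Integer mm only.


translate([338, 338, 0]) cylinder(h = 16, r = 338);


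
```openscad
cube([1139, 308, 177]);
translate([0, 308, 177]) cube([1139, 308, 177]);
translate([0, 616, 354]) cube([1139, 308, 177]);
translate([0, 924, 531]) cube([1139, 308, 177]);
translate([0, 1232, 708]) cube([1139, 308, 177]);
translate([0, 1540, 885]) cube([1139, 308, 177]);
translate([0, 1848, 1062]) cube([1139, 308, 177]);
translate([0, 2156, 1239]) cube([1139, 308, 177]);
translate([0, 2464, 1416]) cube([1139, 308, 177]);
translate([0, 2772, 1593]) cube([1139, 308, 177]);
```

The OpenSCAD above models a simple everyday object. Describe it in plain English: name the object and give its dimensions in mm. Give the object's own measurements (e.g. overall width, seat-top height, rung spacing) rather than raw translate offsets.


A straight staircase of 10 solid steps. Each step is 1139 mm wide (x), 308 mm deep (y, the going) and 177 mm tall (the rise). The first step rests on the floor; each subsequent step sits one going further in +y and one rise higher in +z, directly behind and above the previous step with no overlap.


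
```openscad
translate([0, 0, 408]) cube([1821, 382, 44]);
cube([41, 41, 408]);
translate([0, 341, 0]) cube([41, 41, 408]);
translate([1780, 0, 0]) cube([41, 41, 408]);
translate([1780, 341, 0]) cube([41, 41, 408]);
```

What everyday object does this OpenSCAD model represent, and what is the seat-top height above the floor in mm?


A bench. The seat-top height is 452 mm.

A long slab on four corner posts — a bench. The slab sits at z = 408 with thickness 44, so the top is 408 + 44 = 452 mm.


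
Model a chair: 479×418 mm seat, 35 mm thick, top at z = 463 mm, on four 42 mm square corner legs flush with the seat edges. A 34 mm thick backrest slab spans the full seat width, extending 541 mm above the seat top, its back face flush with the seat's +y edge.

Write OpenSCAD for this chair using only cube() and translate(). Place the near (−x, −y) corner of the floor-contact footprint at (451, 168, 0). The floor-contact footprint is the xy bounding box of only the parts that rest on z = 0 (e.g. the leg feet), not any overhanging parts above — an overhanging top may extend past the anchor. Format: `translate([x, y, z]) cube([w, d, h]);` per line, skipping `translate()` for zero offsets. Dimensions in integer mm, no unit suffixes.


translate([451, 168, 428]) cube([479, 418, 35]);
translate([451, 168, 0]) cube([42, 42, 428]);
translate([888, 168, 0]) cube([42, 42, 428]);
translate([451, 544, 0]) cube([42, 42, 428]);
translate([888, 544, 0]) cube([42, 42, 428]);
translate([451, 552, 463]) cube([479, 34, 541]);


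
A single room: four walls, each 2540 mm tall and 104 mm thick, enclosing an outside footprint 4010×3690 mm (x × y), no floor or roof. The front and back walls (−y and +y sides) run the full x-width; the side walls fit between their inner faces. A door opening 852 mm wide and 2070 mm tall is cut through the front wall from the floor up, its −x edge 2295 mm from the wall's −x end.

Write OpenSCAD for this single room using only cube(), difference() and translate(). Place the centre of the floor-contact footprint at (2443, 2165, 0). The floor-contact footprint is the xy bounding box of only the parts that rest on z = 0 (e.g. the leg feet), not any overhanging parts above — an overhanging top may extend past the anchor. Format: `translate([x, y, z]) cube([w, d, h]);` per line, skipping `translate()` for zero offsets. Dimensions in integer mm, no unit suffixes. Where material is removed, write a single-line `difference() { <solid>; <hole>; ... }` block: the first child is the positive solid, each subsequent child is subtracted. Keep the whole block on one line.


difference() { translate([438, 320, 0]) cube([4010, 104, 2540]); translate([2733, 320, 0]) cube([852, 104, 2070]); }
translate([438, 3906, 0]) cube([4010, 104, 2540]);
translate([438, 424, 0]) cube([104, 3482, 2540]);
translate([4344, 424, 0]) cube([104, 3482, 2540]);


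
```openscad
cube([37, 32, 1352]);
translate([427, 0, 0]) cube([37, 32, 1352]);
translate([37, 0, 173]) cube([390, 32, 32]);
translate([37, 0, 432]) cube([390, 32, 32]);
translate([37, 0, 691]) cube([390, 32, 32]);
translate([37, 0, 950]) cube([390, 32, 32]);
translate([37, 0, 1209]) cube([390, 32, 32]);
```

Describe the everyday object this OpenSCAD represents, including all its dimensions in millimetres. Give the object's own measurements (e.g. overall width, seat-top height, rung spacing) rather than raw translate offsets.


A straight ladder. Two 37×32 mm vertical rails, 1352 mm tall, stand 464 mm apart (outside-to-outside) with their front faces coplanar on the −y side. 5 rungs, each 32 mm deep and 32 mm tall, span between the inner faces of the rails, front faces flush with the rails. The lowest rung's underside is at z = 173 mm and rungs are spaced 259 mm apart (underside to underside).
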